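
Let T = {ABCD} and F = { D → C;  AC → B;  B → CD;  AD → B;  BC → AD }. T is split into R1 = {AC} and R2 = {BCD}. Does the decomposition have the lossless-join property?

Common attributes: R1 ∩ R2 = {C}.
No dependency enlarges {C}, so (C)⁺ = {C}.
The closure contains neither all of R1 = {AC} nor all of R2 = {BCD}, so the common attributes are not a superkey of either fragment. The join is lossy.

No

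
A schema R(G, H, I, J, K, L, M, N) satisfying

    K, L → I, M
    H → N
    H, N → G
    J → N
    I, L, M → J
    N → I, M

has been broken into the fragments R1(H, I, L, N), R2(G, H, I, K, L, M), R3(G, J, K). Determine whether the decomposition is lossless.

No

Chase test. Columns are G, H, I, J, K, L, M, N; row i has aⱼ where attribute j ∈ Ri, else bᵢⱼ.
Initial tableau (one row per fragment):
  row 1: b11 a2 a3 b14 b15 a6 b17 a8
  row 2: a1 a2 a3 b24 a5 a6 a7 b28
  row 3: a1 b32 b33 a4 a5 b36 b37 b38
Rows 1 and 2 agree on H; apply H→N and equate their N entries.
Rows 1 and 2 agree on H, N; apply H, N→G and equate their G entries.
Rows 1 and 2 agree on N; apply N→I, M and equate their I, M entries.
Rows 1 and 2 agree on I, L, M; apply I, L, M→J and equate their J entries.
No row becomes fully distinguished — the join is lossy.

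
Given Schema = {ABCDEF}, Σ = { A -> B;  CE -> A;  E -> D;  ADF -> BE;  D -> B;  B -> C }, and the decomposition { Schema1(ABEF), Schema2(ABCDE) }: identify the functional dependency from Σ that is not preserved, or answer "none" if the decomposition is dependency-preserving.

Check ADF → BE: no single fragment contains all of {ABDEF}, and the restricted closure of {ADF} across the fragments never reaches {BE}.
A → B is preserved.
CE → A is preserved.
E → D is preserved.
D → B is preserved.
B → C is preserved.

ADF -> BE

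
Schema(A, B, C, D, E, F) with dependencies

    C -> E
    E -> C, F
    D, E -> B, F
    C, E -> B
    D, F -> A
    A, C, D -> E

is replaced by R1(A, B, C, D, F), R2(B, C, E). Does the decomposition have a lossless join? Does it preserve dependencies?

lossless and dependency-preserving

Lossless test: (B, C)⁺ = {B, C, E, F}, which contains all of one fragment — lossless.
Dependency preservation: E → C, F; D, E → B, F; A, C, D → E are not contained in any single fragment, but the restricted closure of each left-hand side across the fragments still reaches the right-hand side; the remaining FDs each lie inside some fragment. All dependencies are preserved.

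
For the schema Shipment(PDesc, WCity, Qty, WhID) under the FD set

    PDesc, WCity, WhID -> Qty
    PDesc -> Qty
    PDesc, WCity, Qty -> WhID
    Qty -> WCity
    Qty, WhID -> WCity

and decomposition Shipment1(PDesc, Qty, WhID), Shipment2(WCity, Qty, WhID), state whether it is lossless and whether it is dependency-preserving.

lossless and dependency-preserving

Lossless test: (Qty, WhID)⁺ = {WCity, Qty, WhID}, which contains all of one fragment — lossless.
Dependency preservation: PDesc, WCity, WhID → Qty; PDesc, WCity, Qty → WhID are not contained in any single fragment, but the restricted closure of each left-hand side across the fragments still reaches the right-hand side; the remaining FDs each lie inside some fragment. All dependencies are preserved.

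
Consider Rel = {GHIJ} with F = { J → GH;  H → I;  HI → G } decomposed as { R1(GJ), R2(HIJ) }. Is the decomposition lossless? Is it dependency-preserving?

Lossless test: (J)⁺ = {GHIJ}, which contains all of one fragment — lossless.
Dependency preservation: the restricted closure of {HI} across the fragments never reaches {G}, so HI → G cannot be enforced without a join — not preserved.

lossless but not dependency-preserving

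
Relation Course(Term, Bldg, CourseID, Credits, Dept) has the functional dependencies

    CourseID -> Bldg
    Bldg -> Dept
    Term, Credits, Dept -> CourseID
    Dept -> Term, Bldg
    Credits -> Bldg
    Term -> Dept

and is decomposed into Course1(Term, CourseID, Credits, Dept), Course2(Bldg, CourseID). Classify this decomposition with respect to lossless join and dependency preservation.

lossless but not dependency-preserving

Lossless test: (CourseID)⁺ = {Term, Bldg, CourseID, Dept}, which contains all of one fragment — lossless.
Dependency preservation: the restricted closure of {Bldg} across the fragments never reaches {Dept}, so Bldg → Dept cannot be enforced without a join — not preserved.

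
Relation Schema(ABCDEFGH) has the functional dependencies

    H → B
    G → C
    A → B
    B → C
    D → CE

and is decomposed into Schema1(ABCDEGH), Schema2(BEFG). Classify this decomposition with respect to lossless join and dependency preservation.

lossy but dependency-preserving

Lossless test: (BEG)⁺ = {BCEG}, which is a superkey of neither fragment — lossy.
Dependency preservation: every FD's attributes lie within a single fragment, so each can be enforced locally — preserved.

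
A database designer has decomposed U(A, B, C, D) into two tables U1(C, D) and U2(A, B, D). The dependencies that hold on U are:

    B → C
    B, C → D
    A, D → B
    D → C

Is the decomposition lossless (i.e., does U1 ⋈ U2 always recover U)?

Common attributes: U1 ∩ U2 = {D}.
Closure of {D}: D → C applies, adding C. So (D)⁺ = {C, D}.
This closure contains every attribute of U1, so U1 ∩ U2 → U1. The join is lossless.

Yes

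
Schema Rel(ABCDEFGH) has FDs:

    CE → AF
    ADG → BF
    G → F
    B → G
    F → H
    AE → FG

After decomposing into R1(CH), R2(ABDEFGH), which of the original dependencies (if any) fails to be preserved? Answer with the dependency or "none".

CE → AF

Check CE → AF: no single fragment contains all of {ACEF}, and the restricted closure of {CE} across the fragments never reaches {AF}.
ADG → BF is preserved.
G → F is preserved.
B → G is preserved.
F → H is preserved.
AE → FG is preserved.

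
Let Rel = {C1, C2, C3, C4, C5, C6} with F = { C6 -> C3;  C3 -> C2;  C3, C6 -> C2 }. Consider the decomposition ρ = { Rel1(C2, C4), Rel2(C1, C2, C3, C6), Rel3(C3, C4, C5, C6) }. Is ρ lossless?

No

Chase test. Columns are C1, C2, C3, C4, C5, C6; row i has aⱼ where attribute j ∈ Reli, else bᵢⱼ.
Initial tableau (one row per fragment):
  row 1: b11 a2 b13 a4 b15 b16
  row 2: a1 a2 a3 b24 b25 a6
  row 3: b31 b32 a3 a4 a5 a6
Rows 2 and 3 agree on C3; apply C3→C2 and equate their C2 entries.
No row becomes fully distinguished — the join is lossy.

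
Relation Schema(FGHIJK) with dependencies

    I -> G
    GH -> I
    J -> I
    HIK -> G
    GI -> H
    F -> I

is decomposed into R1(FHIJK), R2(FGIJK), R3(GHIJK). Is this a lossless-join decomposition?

Chase test. Columns are FGHIJK; row i has aⱼ where attribute j ∈ Ri, else bᵢⱼ.
Initial tableau (one row per fragment):
  row 1: a1 b12 a3 a4 a5 a6
  row 2: a1 a2 b23 a4 a5 a6
  row 3: b31 a2 a3 a4 a5 a6
Rows 1 and 2 agree on I; apply I→G and equate their G entries.
Rows 1 and 2 agree on GI; apply GI→H and equate their H entries.
Row 1 is now all distinguished symbols — the join is lossless.

Yes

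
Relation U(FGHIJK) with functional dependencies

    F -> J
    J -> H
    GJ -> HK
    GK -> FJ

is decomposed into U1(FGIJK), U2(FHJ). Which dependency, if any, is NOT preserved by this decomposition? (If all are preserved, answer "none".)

none

F → J lies within U1.
J → H lies within U2.
GJ → HK: restricted closure across fragments reaches HK.
GK → FJ lies within U1.
Every dependency is enforceable on the fragments, so the decomposition is dependency-preserving.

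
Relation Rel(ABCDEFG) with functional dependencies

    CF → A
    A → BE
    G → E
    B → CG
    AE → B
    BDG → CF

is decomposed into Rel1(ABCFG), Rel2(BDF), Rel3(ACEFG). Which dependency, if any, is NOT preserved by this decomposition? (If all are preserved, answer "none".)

none

CF → A lies within Rel1.
A → BE: restricted closure across fragments reaches BE.
G → E lies within Rel3.
B → CG lies within Rel1.
AE → B: restricted closure across fragments reaches B.
BDG → CF: restricted closure across fragments reaches CF.
Every dependency is enforceable on the fragments, so the decomposition is dependency-preserving.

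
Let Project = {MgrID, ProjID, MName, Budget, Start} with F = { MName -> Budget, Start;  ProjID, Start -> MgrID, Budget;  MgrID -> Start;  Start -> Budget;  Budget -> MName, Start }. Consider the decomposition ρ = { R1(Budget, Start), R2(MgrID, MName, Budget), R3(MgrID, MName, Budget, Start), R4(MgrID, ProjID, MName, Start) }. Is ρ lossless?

Yes

Chase test. Columns are MgrID, ProjID, MName, Budget, Start; row i has aⱼ where attribute j ∈ Ri, else bᵢⱼ.
Initial tableau (one row per fragment):
  row 1: b11 b12 b13 a4 a5
  row 2: a1 b22 a3 a4 b25
  row 3: a1 b32 a3 a4 a5
  row 4: a1 a2 a3 b44 a5
Rows 2 and 3 agree on MName; apply MName→Budget, Start and equate their Budget, Start entries.
Rows 2 and 4 agree on MName; apply MName→Budget, Start and equate their Budget, Start entries.
Rows 1 and 2 agree on Budget; apply Budget→MName, Start and equate their MName, Start entries.
Row 4 is now all distinguished symbols — the join is lossless.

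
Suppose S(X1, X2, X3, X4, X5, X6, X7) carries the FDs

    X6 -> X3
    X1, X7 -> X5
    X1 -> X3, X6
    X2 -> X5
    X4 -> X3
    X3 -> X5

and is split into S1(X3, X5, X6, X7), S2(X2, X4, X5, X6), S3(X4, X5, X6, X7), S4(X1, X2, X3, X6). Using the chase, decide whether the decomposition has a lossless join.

Chase test. Columns are X1, X2, X3, X4, X5, X6, X7; row i has aⱼ where attribute j ∈ Si, else bᵢⱼ.
Initial tableau (one row per fragment):
  row 1: b11 b12 a3 b14 a5 a6 a7
  row 2: b21 a2 b23 a4 a5 a6 b27
  row 3: b31 b32 b33 a4 a5 a6 a7
  row 4: a1 a2 a3 b44 b45 a6 b47
Rows 1 and 2 agree on X6; apply X6→X3 and equate their X3 entries.
Rows 1 and 3 agree on X6; apply X6→X3 and equate their X3 entries.
Rows 2 and 4 agree on X2; apply X2→X5 and equate their X5 entries.
No row becomes fully distinguished — the join is lossy.

No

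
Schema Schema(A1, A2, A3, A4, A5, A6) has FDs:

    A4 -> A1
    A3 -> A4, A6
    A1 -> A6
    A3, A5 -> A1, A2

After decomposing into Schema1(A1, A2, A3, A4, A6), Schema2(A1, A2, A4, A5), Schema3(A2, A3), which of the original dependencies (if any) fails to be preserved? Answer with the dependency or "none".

A3, A5 -> A1, A2

Check A3, A5 → A1, A2: no single fragment contains all of {A1, A2, A3, A5}, and the restricted closure of {A3, A5} across the fragments never reaches {A1, A2}.
A4 → A1 is preserved.
A3 → A4, A6 is preserved.
A1 → A6 is preserved.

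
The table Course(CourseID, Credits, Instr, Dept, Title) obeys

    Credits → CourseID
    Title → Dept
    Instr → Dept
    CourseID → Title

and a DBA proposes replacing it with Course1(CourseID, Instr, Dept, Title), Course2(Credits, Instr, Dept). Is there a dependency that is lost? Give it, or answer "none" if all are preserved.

Credits → CourseID

Check Credits → CourseID: no single fragment contains all of {CourseID, Credits}, and the restricted closure of {Credits} across the fragments never reaches {CourseID}.
Title → Dept is preserved.
Instr → Dept is preserved.
CourseID → Title is preserved.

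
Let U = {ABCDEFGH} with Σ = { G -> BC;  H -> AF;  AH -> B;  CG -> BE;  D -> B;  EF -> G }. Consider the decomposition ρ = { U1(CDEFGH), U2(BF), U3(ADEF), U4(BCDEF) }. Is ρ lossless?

No

Chase test. Columns are ABCDEFGH; row i has aⱼ where attribute j ∈ Ui, else bᵢⱼ.
Initial tableau (one row per fragment):
  row 1: b11 b12 a3 a4 a5 a6 a7 a8
  row 2: b21 a2 b23 b24 b25 a6 b27 b28
  row 3: a1 b32 b33 a4 a5 a6 b37 b38
  row 4: b41 a2 a3 a4 a5 a6 b47 b48
Rows 1 and 3 agree on D; apply D→B and equate their B entries.
Rows 1 and 4 agree on D; apply D→B and equate their B entries.
Rows 1 and 3 agree on EF; apply EF→G and equate their G entries.
Rows 1 and 4 agree on EF; apply EF→G and equate their G entries.
Rows 1 and 3 agree on G; apply G→BC and equate their BC entries.
No row becomes fully distinguished — the join is lossy.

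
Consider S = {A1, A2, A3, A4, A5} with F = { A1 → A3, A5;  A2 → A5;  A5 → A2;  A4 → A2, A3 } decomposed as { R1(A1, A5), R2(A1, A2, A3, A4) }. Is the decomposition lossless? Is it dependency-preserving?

Lossless test: (A1)⁺ = {A1, A2, A3, A5}, which contains all of one fragment — lossless.
Dependency preservation: the restricted closure of {A2} across the fragments never reaches {A5}, so A2 → A5 cannot be enforced without a join — not preserved.

lossless but not dependency-preserving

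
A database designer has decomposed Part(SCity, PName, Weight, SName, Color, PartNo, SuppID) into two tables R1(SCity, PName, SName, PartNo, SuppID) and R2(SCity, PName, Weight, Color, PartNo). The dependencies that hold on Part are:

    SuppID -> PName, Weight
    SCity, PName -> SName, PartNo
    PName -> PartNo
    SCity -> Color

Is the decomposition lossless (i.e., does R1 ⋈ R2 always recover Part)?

Common attributes: R1 ∩ R2 = {SCity, PName, PartNo}.
Closure of {SCity, PName, PartNo}: SCity, PName → SName, PartNo applies, adding SName; SCity → Color applies, adding Color. So (SCity, PName, PartNo)⁺ = {SCity, PName, SName, Color, PartNo}.
The closure contains neither all of R1 = {SCity, PName, SName, PartNo, SuppID} nor all of R2 = {SCity, PName, Weight, Color, PartNo}, so the common attributes are not a superkey of either fragment. The join is lossy.

No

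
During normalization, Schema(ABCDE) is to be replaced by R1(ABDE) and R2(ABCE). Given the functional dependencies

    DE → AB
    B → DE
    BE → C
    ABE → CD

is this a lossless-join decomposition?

Yes

Common attributes: R1 ∩ R2 = {ABE}.
Closure of {ABE}: B → DE applies, adding D; BE → C applies, adding C. So (ABE)⁺ = {ABCDE}.
This closure contains every attribute of R1, so R1 ∩ R2 → R1. The join is lossless.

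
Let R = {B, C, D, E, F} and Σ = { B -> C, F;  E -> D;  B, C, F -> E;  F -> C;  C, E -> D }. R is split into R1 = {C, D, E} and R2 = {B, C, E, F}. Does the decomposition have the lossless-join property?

Yes

Common attributes: R1 ∩ R2 = {C, E}.
Closure of {C, E}: E → D applies, adding D. So (C, E)⁺ = {C, D, E}.
This closure contains every attribute of R1, so R1 ∩ R2 → R1. The join is lossless.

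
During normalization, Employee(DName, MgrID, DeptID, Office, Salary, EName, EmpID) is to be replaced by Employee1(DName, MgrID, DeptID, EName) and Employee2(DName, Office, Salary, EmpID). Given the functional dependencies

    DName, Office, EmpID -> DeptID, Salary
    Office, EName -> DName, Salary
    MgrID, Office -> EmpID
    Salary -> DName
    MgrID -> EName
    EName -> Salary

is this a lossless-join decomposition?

Common attributes: Employee1 ∩ Employee2 = {DName}.
No dependency enlarges {DName}, so (DName)⁺ = {DName}.
The closure contains neither all of Employee1 = {DName, MgrID, DeptID, EName} nor all of Employee2 = {DName, Office, Salary, EmpID}, so the common attributes are not a superkey of either fragment. The join is lossy.

No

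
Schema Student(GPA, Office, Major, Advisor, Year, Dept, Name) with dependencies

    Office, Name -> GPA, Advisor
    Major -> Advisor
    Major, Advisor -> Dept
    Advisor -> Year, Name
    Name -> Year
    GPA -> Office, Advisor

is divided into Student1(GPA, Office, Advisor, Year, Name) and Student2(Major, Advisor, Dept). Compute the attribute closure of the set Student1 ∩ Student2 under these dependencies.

Student1 ∩ Student2 = {Advisor}.
Advisor → Year, Name applies, adding Year, Name
Closure: {Advisor, Year, Name}.

Advisor, Year, Name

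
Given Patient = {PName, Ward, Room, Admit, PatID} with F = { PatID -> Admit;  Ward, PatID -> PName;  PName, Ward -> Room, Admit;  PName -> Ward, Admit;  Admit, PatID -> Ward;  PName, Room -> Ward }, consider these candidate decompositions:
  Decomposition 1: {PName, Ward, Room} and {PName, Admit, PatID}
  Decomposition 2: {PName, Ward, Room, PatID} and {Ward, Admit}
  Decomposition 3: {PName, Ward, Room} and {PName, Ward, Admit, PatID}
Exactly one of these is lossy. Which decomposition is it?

Decomposition 2

Decomposition 1: common = {PName}, closure = {PName, Ward, Room, Admit} → lossless.
Decomposition 2: common = {Ward}, closure = {Ward} → lossy.
Decomposition 3: common = {PName, Ward}, closure = {PName, Ward, Room, Admit} → lossless.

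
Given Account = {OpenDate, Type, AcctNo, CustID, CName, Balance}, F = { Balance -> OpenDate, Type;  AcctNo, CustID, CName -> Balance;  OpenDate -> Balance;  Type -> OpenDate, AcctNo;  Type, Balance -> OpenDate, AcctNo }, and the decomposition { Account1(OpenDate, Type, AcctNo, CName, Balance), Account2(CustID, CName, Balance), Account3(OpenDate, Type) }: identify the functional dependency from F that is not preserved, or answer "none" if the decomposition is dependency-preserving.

Check AcctNo, CustID, CName → Balance: no single fragment contains all of {AcctNo, CustID, CName, Balance}, and the restricted closure of {AcctNo, CustID, CName} across the fragments never reaches {Balance}.
Balance → OpenDate, Type is preserved.
OpenDate → Balance is preserved.
Type → OpenDate, AcctNo is preserved.
Type, Balance → OpenDate, AcctNo is preserved.

AcctNo, CustID, CName -> Balance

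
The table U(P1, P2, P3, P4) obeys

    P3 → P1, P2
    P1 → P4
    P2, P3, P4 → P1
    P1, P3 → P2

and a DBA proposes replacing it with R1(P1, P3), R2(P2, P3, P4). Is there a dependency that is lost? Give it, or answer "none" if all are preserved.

P1 → P4

Check P1 → P4: no single fragment contains all of {P1, P4}, and the restricted closure of {P1} across the fragments never reaches {P4}.
P3 → P1, P2 is preserved.
P2, P3, P4 → P1 is preserved.
P1, P3 → P2 is preserved.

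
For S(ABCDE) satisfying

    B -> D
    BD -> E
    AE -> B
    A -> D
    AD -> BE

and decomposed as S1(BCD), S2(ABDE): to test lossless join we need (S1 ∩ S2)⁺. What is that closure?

BDE

S1 ∩ S2 = {BD}.
BD → E applies, adding E
Closure: {BDE}.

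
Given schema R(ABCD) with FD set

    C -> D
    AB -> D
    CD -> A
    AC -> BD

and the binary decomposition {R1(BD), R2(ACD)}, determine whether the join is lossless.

Common attributes: R1 ∩ R2 = {D}.
No dependency enlarges {D}, so (D)⁺ = {D}.
The closure contains neither all of R1 = {BD} nor all of R2 = {ACD}, so the common attributes are not a superkey of either fragment. The join is lossy.

No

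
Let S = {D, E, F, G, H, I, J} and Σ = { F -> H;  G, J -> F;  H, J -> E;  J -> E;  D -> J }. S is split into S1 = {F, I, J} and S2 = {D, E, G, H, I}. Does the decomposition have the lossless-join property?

Common attributes: S1 ∩ S2 = {I}.
No dependency enlarges {I}, so (I)⁺ = {I}.
The closure contains neither all of S1 = {F, I, J} nor all of S2 = {D, E, G, H, I}, so the common attributes are not a superkey of either fragment. The join is lossy.

No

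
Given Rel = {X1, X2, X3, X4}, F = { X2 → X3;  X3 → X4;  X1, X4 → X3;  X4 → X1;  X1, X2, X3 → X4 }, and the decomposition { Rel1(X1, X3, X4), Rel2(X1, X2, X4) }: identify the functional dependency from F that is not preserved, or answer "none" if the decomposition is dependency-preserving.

none

X2 → X3: restricted closure across fragments reaches X3.
X3 → X4 lies within Rel1.
X1, X4 → X3 lies within Rel1.
X4 → X1 lies within Rel1.
X1, X2, X3 → X4: restricted closure across fragments reaches X4.
Every dependency is enforceable on the fragments, so the decomposition is dependency-preserving.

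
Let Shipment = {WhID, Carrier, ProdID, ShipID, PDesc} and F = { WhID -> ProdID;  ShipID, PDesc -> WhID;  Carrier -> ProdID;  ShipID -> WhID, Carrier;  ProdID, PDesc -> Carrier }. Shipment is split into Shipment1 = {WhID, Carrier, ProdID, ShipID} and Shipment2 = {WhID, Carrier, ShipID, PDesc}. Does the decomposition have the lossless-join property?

Common attributes: Shipment1 ∩ Shipment2 = {WhID, Carrier, ShipID}.
Closure of {WhID, Carrier, ShipID}: WhID → ProdID applies, adding ProdID. So (WhID, Carrier, ShipID)⁺ = {WhID, Carrier, ProdID, ShipID}.
This closure contains every attribute of Shipment1, so Shipment1 ∩ Shipment2 → Shipment1. The join is lossless.

Yes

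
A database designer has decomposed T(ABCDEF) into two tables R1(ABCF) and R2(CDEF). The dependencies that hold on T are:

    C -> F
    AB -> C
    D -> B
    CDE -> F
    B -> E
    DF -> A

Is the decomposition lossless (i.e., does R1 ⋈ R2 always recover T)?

Common attributes: R1 ∩ R2 = {CF}.
No dependency enlarges {CF}, so (CF)⁺ = {CF}.
The closure contains neither all of R1 = {ABCF} nor all of R2 = {CDEF}, so the common attributes are not a superkey of either fragment. The join is lossy.

No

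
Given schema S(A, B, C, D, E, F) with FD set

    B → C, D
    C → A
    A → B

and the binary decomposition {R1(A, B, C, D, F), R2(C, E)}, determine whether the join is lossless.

No

Common attributes: R1 ∩ R2 = {C}.
Closure of {C}: C → A applies, adding A; A → B applies, adding B; B → C, D applies, adding D. So (C)⁺ = {A, B, C, D}.
The closure contains neither all of R1 = {A, B, C, D, F} nor all of R2 = {C, E}, so the common attributes are not a superkey of either fragment. The join is lossy.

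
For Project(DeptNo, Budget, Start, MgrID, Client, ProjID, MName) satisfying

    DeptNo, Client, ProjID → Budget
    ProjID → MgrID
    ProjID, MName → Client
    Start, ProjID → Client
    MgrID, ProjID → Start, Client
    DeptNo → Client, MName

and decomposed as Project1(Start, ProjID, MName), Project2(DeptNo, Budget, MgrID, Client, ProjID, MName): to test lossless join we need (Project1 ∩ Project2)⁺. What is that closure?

Project1 ∩ Project2 = {ProjID, MName}.
ProjID → MgrID applies, adding MgrID
ProjID, MName → Client applies, adding Client
MgrID, ProjID → Start, Client applies, adding Start
Closure: {Start, MgrID, Client, ProjID, MName}.

Start, MgrID, Client, ProjID, MName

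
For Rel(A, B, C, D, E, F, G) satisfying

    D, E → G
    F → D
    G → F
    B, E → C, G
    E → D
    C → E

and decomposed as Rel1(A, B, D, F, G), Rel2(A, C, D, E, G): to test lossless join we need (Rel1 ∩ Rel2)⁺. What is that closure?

A, D, F, G

Rel1 ∩ Rel2 = {A, D, G}.
G → F applies, adding F
Closure: {A, D, F, G}.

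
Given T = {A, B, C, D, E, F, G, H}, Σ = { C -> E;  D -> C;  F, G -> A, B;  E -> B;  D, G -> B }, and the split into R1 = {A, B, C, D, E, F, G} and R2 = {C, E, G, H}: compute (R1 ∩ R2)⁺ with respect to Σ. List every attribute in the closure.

R1 ∩ R2 = {C, E, G}.
E → B applies, adding B
Closure: {B, C, E, G}.

B, C, E, G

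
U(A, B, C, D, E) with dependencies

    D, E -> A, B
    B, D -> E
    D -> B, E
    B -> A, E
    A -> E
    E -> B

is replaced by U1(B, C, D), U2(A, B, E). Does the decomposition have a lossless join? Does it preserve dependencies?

lossless and dependency-preserving

Lossless test: (B)⁺ = {A, B, E}, which contains all of one fragment — lossless.
Dependency preservation: D, E → A, B; B, D → E; D → B, E are not contained in any single fragment, but the restricted closure of each left-hand side across the fragments still reaches the right-hand side; the remaining FDs each lie inside some fragment. All dependencies are preserved.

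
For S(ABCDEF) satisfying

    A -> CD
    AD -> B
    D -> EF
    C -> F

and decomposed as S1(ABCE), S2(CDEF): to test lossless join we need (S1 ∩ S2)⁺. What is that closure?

S1 ∩ S2 = {CE}.
C → F applies, adding F
Closure: {CEF}.

CEF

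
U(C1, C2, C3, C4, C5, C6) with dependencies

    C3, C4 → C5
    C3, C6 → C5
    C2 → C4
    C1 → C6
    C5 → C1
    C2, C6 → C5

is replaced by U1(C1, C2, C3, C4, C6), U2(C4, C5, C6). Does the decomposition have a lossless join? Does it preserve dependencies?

lossy and not dependency-preserving

Lossless test: (C4, C6)⁺ = {C4, C6}, which is a superkey of neither fragment — lossy.
Dependency preservation: the restricted closure of {C3, C4} across the fragments never reaches {C5}, so C3, C4 → C5 cannot be enforced without a join — not preserved.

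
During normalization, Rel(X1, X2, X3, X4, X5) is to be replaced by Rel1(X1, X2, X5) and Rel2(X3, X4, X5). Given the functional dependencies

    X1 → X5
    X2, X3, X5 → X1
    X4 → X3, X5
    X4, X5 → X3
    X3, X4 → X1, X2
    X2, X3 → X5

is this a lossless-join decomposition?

Common attributes: Rel1 ∩ Rel2 = {X5}.
No dependency enlarges {X5}, so (X5)⁺ = {X5}.
The closure contains neither all of Rel1 = {X1, X2, X5} nor all of Rel2 = {X3, X4, X5}, so the common attributes are not a superkey of either fragment. The join is lossy.

No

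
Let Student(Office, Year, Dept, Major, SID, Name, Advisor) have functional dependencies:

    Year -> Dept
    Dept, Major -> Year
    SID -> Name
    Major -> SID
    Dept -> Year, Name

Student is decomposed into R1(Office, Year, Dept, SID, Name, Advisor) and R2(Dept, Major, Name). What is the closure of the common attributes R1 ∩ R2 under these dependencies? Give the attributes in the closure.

R1 ∩ R2 = {Dept, Name}.
Dept → Year, Name applies, adding Year
Closure: {Year, Dept, Name}.

Year, Dept, Name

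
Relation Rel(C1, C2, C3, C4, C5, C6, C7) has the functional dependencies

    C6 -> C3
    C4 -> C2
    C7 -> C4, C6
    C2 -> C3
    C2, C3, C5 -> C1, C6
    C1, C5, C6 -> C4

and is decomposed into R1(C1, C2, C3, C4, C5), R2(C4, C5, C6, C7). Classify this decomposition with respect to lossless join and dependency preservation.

lossless but not dependency-preserving

Lossless test: (C4, C5)⁺ = {C1, C2, C3, C4, C5, C6}, which contains all of one fragment — lossless.
Dependency preservation: the restricted closure of {C6} across the fragments never reaches {C3}, so C6 → C3 cannot be enforced without a join — not preserved.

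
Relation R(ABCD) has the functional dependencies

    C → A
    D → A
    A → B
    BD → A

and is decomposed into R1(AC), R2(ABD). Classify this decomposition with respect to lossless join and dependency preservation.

lossy but dependency-preserving

Lossless test: (A)⁺ = {AB}, which is a superkey of neither fragment — lossy.
Dependency preservation: every FD's attributes lie within a single fragment, so each can be enforced locally — preserved.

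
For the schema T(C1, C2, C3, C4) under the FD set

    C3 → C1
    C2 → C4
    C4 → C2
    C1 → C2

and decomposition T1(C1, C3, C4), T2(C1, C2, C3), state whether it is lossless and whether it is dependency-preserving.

Lossless test: (C1, C3)⁺ = {C1, C2, C3, C4}, which contains all of one fragment — lossless.
Dependency preservation: the restricted closure of {C2} across the fragments never reaches {C4}, so C2 → C4 cannot be enforced without a join — not preserved.

lossless but not dependency-preserving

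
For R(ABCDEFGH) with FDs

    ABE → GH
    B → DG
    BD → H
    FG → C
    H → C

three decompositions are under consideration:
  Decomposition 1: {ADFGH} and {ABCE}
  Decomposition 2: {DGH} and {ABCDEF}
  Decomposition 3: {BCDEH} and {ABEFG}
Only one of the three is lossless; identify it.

Decomposition 1: common = {A}, closure = {A} → lossy.
Decomposition 2: common = {D}, closure = {D} → lossy.
Decomposition 3: common = {BE}, closure = {BCDEGH} → lossless.

Decomposition 3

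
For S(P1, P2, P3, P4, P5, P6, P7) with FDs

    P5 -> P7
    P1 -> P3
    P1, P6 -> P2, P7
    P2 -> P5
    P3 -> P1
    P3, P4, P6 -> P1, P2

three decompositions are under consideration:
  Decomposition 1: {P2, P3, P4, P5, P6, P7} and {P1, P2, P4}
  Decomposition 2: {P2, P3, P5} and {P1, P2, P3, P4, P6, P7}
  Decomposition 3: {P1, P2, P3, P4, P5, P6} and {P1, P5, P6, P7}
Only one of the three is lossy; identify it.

Decomposition 1

Decomposition 1: common = {P2, P4}, closure = {P2, P4, P5, P7} → lossy.
Decomposition 2: common = {P2, P3}, closure = {P1, P2, P3, P5, P7} → lossless.
Decomposition 3: common = {P1, P5, P6}, closure = {P1, P2, P3, P5, P6, P7} → lossless.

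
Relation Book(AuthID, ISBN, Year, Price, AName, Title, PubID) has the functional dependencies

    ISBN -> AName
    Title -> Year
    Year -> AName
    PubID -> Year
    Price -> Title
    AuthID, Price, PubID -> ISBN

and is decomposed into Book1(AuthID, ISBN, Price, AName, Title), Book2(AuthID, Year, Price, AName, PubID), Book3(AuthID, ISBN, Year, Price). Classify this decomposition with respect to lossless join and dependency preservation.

Lossless test (chase): Rows 1 and 3 agree on ISBN; apply ISBN→AName and equate their AName entries. Rows 1 and 2 agree on Price; apply Price→Title and equate their Title entries. Rows 1 and 3 agree on Price; apply Price→Title and equate their Title entries. Rows 1 and 2 agree on Title; apply Title→Year and equate their Year entries. No row becomes fully distinguished — the join is lossy.
Dependency preservation: the restricted closure of {Title} across the fragments never reaches {Year}, so Title → Year cannot be enforced without a join — not preserved.

lossy and not dependency-preserving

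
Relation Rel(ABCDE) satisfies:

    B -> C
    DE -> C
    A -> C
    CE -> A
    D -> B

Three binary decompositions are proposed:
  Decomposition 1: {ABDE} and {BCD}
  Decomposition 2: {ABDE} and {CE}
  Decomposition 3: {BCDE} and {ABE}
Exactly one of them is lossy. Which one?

Decomposition 1: common = {BD}, closure = {BCD} → lossless.
Decomposition 2: common = {E}, closure = {E} → lossy.
Decomposition 3: common = {BE}, closure = {ABCE} → lossless.

Decomposition 2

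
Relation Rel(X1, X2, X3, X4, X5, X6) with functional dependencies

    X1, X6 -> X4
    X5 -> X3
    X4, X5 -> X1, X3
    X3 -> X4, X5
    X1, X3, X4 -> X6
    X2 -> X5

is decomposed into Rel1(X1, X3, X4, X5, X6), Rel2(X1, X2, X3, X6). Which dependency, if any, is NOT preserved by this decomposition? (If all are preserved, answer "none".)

X1, X6 → X4 lies within Rel1.
X5 → X3 lies within Rel1.
X4, X5 → X1, X3 lies within Rel1.
X3 → X4, X5 lies within Rel1.
X1, X3, X4 → X6 lies within Rel1.
X2 → X5: restricted closure across fragments reaches X5.
Every dependency is enforceable on the fragments, so the decomposition is dependency-preserving.

none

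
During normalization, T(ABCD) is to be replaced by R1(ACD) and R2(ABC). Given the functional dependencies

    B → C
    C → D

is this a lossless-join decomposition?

Yes

Common attributes: R1 ∩ R2 = {AC}.
Closure of {AC}: C → D applies, adding D. So (AC)⁺ = {ACD}.
This closure contains every attribute of R1, so R1 ∩ R2 → R1. The join is lossless.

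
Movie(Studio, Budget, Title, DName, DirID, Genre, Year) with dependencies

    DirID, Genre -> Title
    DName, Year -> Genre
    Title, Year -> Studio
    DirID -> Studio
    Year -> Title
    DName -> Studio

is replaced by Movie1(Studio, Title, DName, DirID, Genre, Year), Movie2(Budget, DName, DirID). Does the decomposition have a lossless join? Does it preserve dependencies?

lossy but dependency-preserving

Lossless test: (DName, DirID)⁺ = {Studio, DName, DirID}, which is a superkey of neither fragment — lossy.
Dependency preservation: every FD's attributes lie within a single fragment, so each can be enforced locally — preserved.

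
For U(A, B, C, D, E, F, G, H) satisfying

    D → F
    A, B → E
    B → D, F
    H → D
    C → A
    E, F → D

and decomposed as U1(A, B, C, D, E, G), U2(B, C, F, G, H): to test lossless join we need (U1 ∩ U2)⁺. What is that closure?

U1 ∩ U2 = {B, C, G}.
B → D, F applies, adding D, F
C → A applies, adding A
A, B → E applies, adding E
Closure: {A, B, C, D, E, F, G}.

A, B, C, D, E, F, G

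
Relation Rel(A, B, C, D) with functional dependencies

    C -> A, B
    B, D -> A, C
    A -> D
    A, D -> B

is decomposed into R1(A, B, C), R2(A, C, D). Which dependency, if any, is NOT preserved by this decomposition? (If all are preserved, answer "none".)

Check B, D → A, C: no single fragment contains all of {A, B, C, D}, and the restricted closure of {B, D} across the fragments never reaches {A, C}.
C → A, B is preserved.
A → D is preserved.
A, D → B is preserved.

B, D -> A, C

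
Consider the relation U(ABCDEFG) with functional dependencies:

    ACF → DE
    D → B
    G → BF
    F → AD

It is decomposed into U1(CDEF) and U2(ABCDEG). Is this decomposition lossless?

Common attributes: U1 ∩ U2 = {CDE}.
Closure of {CDE}: D → B applies, adding B. So (CDE)⁺ = {BCDE}.
The closure contains neither all of U1 = {CDEF} nor all of U2 = {ABCDEG}, so the common attributes are not a superkey of either fragment. The join is lossy.

No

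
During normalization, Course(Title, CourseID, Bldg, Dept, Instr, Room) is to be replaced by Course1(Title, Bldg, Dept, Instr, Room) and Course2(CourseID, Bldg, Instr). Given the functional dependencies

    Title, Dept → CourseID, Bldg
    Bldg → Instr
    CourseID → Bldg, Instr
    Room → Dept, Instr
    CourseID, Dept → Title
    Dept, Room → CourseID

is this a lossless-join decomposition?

Common attributes: Course1 ∩ Course2 = {Bldg, Instr}.
No dependency enlarges {Bldg, Instr}, so (Bldg, Instr)⁺ = {Bldg, Instr}.
The closure contains neither all of Course1 = {Title, Bldg, Dept, Instr, Room} nor all of Course2 = {CourseID, Bldg, Instr}, so the common attributes are not a superkey of either fragment. The join is lossy.

No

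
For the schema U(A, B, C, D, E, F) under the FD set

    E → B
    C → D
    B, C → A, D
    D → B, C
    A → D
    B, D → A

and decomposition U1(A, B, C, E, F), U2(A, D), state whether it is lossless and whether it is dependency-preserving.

lossless and dependency-preserving

Lossless test: (A)⁺ = {A, B, C, D}, which contains all of one fragment — lossless.
Dependency preservation: C → D; B, C → A, D; D → B, C; B, D → A are not contained in any single fragment, but the restricted closure of each left-hand side across the fragments still reaches the right-hand side; the remaining FDs each lie inside some fragment. All dependencies are preserved.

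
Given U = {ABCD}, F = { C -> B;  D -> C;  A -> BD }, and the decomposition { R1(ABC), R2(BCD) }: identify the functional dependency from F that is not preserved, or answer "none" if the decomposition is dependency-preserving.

A -> BD

Check A → BD: no single fragment contains all of {ABD}, and the restricted closure of {A} across the fragments never reaches {BD}.
C → B is preserved.
D → C is preserved.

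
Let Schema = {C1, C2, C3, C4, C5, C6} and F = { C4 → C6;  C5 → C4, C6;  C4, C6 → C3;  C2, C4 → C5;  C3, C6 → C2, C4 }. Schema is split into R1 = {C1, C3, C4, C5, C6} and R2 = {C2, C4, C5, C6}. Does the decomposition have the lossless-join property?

Yes

Common attributes: R1 ∩ R2 = {C4, C5, C6}.
Closure of {C4, C5, C6}: C4, C6 → C3 applies, adding C3; C3, C6 → C2, C4 applies, adding C2. So (C4, C5, C6)⁺ = {C2, C3, C4, C5, C6}.
This closure contains every attribute of R2, so R1 ∩ R2 → R2. The join is lossless.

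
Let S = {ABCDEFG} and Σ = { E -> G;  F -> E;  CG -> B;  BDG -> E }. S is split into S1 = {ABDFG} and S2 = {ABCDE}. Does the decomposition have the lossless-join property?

Common attributes: S1 ∩ S2 = {ABD}.
No dependency enlarges {ABD}, so (ABD)⁺ = {ABD}.
The closure contains neither all of S1 = {ABDFG} nor all of S2 = {ABCDE}, so the common attributes are not a superkey of either fragment. The join is lossy.

No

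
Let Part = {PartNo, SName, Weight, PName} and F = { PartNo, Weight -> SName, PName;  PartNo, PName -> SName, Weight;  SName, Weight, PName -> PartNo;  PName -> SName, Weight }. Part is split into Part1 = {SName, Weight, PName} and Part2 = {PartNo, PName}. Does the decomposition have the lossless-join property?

Yes

Common attributes: Part1 ∩ Part2 = {PName}.
Closure of {PName}: PName → SName, Weight applies, adding SName, Weight; SName, Weight, PName → PartNo applies, adding PartNo. So (PName)⁺ = {PartNo, SName, Weight, PName}.
This closure contains every attribute of Part1, so Part1 ∩ Part2 → Part1. The join is lossless.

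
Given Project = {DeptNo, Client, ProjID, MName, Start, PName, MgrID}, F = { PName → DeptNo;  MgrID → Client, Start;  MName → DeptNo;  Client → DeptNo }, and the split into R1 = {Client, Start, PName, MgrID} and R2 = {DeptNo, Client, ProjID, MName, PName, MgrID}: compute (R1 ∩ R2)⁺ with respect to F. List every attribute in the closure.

R1 ∩ R2 = {Client, PName, MgrID}.
PName → DeptNo applies, adding DeptNo
MgrID → Client, Start applies, adding Start
Closure: {DeptNo, Client, Start, PName, MgrID}.

DeptNo, Client, Start, PName, MgrID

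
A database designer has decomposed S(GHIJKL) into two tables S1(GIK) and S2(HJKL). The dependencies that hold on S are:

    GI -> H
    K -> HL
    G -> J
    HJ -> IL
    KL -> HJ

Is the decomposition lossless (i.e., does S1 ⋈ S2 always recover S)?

Yes

Common attributes: S1 ∩ S2 = {K}.
Closure of {K}: K → HL applies, adding HL; KL → HJ applies, adding J; HJ → IL applies, adding I. So (K)⁺ = {HIJKL}.
This closure contains every attribute of S2, so S1 ∩ S2 → S2. The join is lossless.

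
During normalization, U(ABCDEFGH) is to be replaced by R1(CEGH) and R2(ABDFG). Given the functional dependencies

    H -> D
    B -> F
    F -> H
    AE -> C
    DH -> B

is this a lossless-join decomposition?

Common attributes: R1 ∩ R2 = {G}.
No dependency enlarges {G}, so (G)⁺ = {G}.
The closure contains neither all of R1 = {CEGH} nor all of R2 = {ABDFG}, so the common attributes are not a superkey of either fragment. The join is lossy.

No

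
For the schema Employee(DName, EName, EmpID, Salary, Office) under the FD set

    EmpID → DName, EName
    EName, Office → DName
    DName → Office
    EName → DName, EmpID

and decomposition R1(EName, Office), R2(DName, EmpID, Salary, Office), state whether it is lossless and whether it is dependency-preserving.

Lossless test: (Office)⁺ = {Office}, which is a superkey of neither fragment — lossy.
Dependency preservation: the restricted closure of {EmpID} across the fragments never reaches {DName, EName}, so EmpID → DName, EName cannot be enforced without a join — not preserved.

lossy and not dependency-preserving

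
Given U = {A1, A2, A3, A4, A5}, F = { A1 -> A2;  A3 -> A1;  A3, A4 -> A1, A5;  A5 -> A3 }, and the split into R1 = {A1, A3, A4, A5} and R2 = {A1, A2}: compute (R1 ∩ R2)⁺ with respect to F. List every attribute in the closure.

R1 ∩ R2 = {A1}.
A1 → A2 applies, adding A2
Closure: {A1, A2}.

A1, A2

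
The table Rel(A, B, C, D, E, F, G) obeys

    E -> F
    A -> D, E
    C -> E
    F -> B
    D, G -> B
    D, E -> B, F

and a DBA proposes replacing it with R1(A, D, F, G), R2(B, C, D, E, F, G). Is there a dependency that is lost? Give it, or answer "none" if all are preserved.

A -> D, E

Check A → D, E: no single fragment contains all of {A, D, E}, and the restricted closure of {A} across the fragments never reaches {D, E}.
E → F is preserved.
C → E is preserved.
F → B is preserved.
D, G → B is preserved.
D, E → B, F is preserved.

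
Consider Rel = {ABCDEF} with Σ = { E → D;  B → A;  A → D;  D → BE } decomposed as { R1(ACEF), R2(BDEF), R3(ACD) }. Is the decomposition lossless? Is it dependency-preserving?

lossless and dependency-preserving

Lossless test (chase): Rows 1 and 2 agree on E; apply E→D and equate their D entries. Rows 1 and 2 agree on D; apply D→BE and equate their BE entries. Rows 1 and 3 agree on D; apply D→BE and equate their BE entries. Rows 1 and 2 agree on B; apply B→A and equate their A entries. Row 1 is now all distinguished symbols — the join is lossless.
Dependency preservation: B → A is not contained in any single fragment, but the restricted closure of its left-hand side across the fragments still reaches the right-hand side; the remaining FDs each lie inside some fragment. All dependencies are preserved.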